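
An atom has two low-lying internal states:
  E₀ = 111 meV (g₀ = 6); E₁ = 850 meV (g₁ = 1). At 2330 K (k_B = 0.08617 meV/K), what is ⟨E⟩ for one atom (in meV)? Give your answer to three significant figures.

k_BT = 0.08617 × 2330 K = 200.78 meV.
Eᵢ/kT = 0.55284, 4.2335.
Z = Σ gᵢe^(−Eᵢ/kT) = 6·e^(−0.55284) + 1·e^(−4.2335) = 3.4519 + 0.014502 = 3.4664.
⟨E⟩ = Σ Eᵢ gᵢe^(−Eᵢ/kT) / Z = (111·3.4519 + 850·0.014502) / 3.4664 = 114 meV.

114 meV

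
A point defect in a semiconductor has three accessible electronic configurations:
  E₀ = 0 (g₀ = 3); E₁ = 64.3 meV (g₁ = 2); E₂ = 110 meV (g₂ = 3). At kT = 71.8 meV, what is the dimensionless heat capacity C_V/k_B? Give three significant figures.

Eᵢ/kT = 0, 0.89554, 1.5320.
Z = Σ gᵢe^(−Eᵢ/kT) = 3·e^(−0) + 2·e^(−0.89554) + 3·e^(−1.5320) = 3.0000 + 0.81677 + 0.64831 = 4.4651.
⟨E⟩ = 27.733 meV, ⟨E²⟩ = 2513.2 meV².
C_V/k_B = (⟨E²⟩ − ⟨E⟩²)/(kT)² = (2513.2 − 769.12)/5155.2 = 0.338.

0.338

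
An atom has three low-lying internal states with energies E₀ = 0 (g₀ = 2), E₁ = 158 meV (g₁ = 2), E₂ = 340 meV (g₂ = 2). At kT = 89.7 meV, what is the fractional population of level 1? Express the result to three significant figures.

Eᵢ/kT = 0, 1.7614, 3.7904.
Z = Σ gᵢe^(−Eᵢ/kT) = 2·e^(−0) + 2·e^(−1.7614) + 2·e^(−3.7904) = 2.0000 + 0.34361 + 0.045173 = 2.3888.
P₁ = g₁ e^(−E₁/kT) / Z = 0.34361/2.3888 = 0.144.

0.144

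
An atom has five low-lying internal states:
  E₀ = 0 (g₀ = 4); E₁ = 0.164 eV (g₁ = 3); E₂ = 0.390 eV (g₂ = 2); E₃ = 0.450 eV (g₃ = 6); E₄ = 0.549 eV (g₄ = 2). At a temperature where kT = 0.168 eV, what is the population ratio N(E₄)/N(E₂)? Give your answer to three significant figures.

n₄/n₂ = (g₄/g₂) exp[−(E₄−E₂)/kT] = (2/2) × exp(−(0.159 eV)/(0.168 eV)) = (2/2) × exp(-0.94643) = 0.388.

0.388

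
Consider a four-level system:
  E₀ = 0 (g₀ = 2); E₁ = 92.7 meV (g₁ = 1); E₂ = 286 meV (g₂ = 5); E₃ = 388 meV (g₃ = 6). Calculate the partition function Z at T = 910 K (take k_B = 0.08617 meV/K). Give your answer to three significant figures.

Z = 2.48

k_BT = 0.08617 × 910 K = 78.415 meV.
Eᵢ/kT = 0, 1.1822, 3.6473, 4.9480.
Z = Σ gᵢe^(−Eᵢ/kT) = 2·e^(−0) + 1·e^(−1.1822) + 5·e^(−3.6473) + 6·e^(−4.9480) = 2.0000 + 0.30660 + 0.13031 + 0.042586 = 2.4795.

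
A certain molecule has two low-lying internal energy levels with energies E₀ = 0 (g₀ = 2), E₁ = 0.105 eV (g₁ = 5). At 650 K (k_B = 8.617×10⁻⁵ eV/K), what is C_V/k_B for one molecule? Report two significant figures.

0.70

k_BT = 8.617×10⁻⁵ × 650 K = 0.05601 eV.
Eᵢ/kT = 0, 1.875.
Z = Σ gᵢe^(−Eᵢ/kT) = 2·e^(−0) + 5·e^(−1.875) = 2.000 + 0.7668 = 2.767.
⟨E⟩ = 0.02910 eV, ⟨E²⟩ = 0.003055 eV².
C_V/k_B = (⟨E²⟩ − ⟨E⟩²)/(kT)² = (0.003055 − 0.0008468)/0.003137 = 0.70.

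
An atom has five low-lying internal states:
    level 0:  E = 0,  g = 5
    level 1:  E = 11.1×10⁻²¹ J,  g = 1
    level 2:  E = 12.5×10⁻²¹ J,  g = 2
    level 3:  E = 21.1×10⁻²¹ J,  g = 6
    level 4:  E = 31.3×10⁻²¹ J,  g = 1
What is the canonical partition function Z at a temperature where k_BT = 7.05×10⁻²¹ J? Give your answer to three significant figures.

Eᵢ/kT = 0, 1.5745, 1.7730, 2.9929, 4.4397.
Z = Σ gᵢe^(−Eᵢ/kT) = 5·e^(−0) + 1·e^(−1.5745) + 2·e^(−1.7730) + 6·e^(−2.9929) + 1·e^(−4.4397) = 5.0000 + 0.20711 + 0.33965 + 0.30085 + 0.011799 = 5.8594.

Z = 5.86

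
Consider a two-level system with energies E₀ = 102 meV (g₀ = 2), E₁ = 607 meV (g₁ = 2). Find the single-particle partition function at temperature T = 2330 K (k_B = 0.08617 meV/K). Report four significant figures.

k_BT = 0.08617 × 2330 K = 200.776 meV.
Eᵢ/kT = 0.508029, 3.02327.
Z = Σ gᵢe^(−Eᵢ/kT) = 2·e^(−0.508029) + 2·e^(−3.02327) = 1.20336 + 0.0972838 = 1.30064.

Z = 1.301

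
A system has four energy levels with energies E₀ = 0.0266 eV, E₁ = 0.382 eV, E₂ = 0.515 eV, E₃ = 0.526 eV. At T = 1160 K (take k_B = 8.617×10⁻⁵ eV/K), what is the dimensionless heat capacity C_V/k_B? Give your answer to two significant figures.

0.65

k_BT = 8.617×10⁻⁵ × 1160 K = 0.09996 eV.
Eᵢ/kT = 0.2661, 3.822, 5.152, 5.262.
Z = Σ e^(−Eᵢ/kT) = e^(−0.2661) + e^(−3.822) + e^(−5.152) + e^(−5.262) = 0.7664 + 0.02188 + 0.005788 + 0.005185 = 0.7993.
⟨E⟩ = 0.04310 eV, ⟨E²⟩ = 0.008388 eV².
C_V/k_B = (⟨E²⟩ − ⟨E⟩²)/(kT)² = (0.008388 − 0.001858)/0.009992 = 0.65.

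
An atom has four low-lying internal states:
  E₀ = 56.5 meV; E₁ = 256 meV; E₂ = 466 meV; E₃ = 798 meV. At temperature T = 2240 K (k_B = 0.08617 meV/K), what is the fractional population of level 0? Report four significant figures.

0.6680

k_BT = 0.08617 × 2240 K = 193.021 meV.
Eᵢ/kT = 0.292714, 1.32628, 2.41425, 4.13427.
Z = Σ e^(−Eᵢ/kT) = e^(−0.292714) + e^(−1.32628) + e^(−2.41425) + e^(−4.13427) = 0.746236 + 0.265463 + 0.0894344 + 0.0160144 = 1.11715.
P₀ = e^(−E₀/kT) / Z = 0.746236/1.11715 = 0.6680.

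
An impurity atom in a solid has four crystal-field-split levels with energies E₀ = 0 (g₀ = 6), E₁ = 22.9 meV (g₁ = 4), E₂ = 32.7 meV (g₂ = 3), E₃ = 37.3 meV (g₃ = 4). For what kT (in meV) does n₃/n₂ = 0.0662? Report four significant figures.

n₃/n₂ = (g₃/g₂) exp[−(E₃−E₂)/kT] = 0.0662.
⇒ (E₃−E₂)/kT = ln((4/3)/0.0662) = ln(20.1410) = 3.00276.
kT = 4.6 meV / 3.00276 = 1.532 meV.

1.532 meV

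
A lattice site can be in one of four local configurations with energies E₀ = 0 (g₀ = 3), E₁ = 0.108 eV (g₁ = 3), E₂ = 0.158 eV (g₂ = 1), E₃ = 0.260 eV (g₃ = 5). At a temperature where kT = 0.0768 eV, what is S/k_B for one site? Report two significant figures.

1.9

Eᵢ/kT = 0, 1.406, 2.057, 3.385.
Z = Σ gᵢe^(−Eᵢ/kT) = 3·e^(−0) + 3·e^(−1.406) + 1·e^(−2.057) + 5·e^(−3.385) = 3.000 + 0.7354 + 0.1278 + 0.1694 = 4.033.
⟨E⟩ = Σ EᵢPᵢ = 0.03562 eV.
S/k_B = ln Z + ⟨E⟩/kT = ln(4.033) + 0.03562/0.0768 = 1.395 + 0.4638 = 1.9.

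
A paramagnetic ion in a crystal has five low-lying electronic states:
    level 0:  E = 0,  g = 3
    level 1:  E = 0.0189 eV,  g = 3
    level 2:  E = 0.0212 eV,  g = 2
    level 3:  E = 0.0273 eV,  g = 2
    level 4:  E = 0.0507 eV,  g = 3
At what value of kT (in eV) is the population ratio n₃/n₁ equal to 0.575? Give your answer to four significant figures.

n₃/n₁ = (g₃/g₁) exp[−(E₃−E₁)/kT] = 0.575.
⇒ (E₃−E₁)/kT = ln((2/3)/0.575) = ln(1.15942) = 0.147920.
kT = 0.0084 eV / 0.147920 = 0.05679 eV.

0.05679 eV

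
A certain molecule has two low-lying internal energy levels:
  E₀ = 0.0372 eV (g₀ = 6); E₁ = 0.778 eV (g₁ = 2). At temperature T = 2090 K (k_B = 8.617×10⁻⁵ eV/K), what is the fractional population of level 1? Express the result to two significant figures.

0.0054

k_BT = 8.617×10⁻⁵ × 2090 K = 0.1801 eV.
Eᵢ/kT = 0.2066, 4.320.
Z = Σ gᵢe^(−Eᵢ/kT) = 6·e^(−0.2066) + 2·e^(−4.320) = 4.880 + 0.02660 = 4.907.
P₁ = g₁ e^(−E₁/kT) / Z = 0.02660/4.907 = 0.0054.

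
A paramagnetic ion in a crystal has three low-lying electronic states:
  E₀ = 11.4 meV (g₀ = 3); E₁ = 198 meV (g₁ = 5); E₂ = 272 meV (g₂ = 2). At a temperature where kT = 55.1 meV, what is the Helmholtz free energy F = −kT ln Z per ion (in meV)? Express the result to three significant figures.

-52.5 meV

Eᵢ/kT = 0.20690, 3.5935, 4.9365.
Z = Σ gᵢe^(−Eᵢ/kT) = 3·e^(−0.20690) + 5·e^(−3.5935) + 2·e^(−4.9365) = 2.4393 + 0.13751 + 0.014359 = 2.5912.
F = −kT ln Z = −55.1 × ln(2.5912) = −55.1 × 0.95212 = -52.5 meV.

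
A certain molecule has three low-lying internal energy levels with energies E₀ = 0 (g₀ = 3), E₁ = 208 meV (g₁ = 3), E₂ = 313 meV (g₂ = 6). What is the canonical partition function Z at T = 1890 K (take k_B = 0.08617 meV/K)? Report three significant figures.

Z = 4.71

k_BT = 0.08617 × 1890 K = 162.86 meV.
Eᵢ/kT = 0, 1.2772, 1.9219.
Z = Σ gᵢe^(−Eᵢ/kT) = 3·e^(−0) + 3·e^(−1.2772) + 6·e^(−1.9219) = 3.0000 + 0.83645 + 0.87797 = 4.7144.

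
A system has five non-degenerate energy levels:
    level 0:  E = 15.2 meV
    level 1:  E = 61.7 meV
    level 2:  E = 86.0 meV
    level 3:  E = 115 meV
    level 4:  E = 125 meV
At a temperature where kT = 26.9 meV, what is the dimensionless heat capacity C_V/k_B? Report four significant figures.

1.018

Eᵢ/kT = 0.565056, 2.29368, 3.19703, 4.27509, 4.64684.
Z = Σ e^(−Eᵢ/kT) = e^(−0.565056) + e^(−2.29368) + e^(−3.19703) + e^(−4.27509) + e^(−4.64684) = 0.568328 + 0.100894 + 0.0408834 + 0.0139108 + 0.00959186 = 0.733608.
⟨E⟩ = 28.8689 meV, ⟨E²⟩ = 1569.80 meV².
C_V/k_B = (⟨E²⟩ − ⟨E⟩²)/(kT)² = (1569.80 − 833.413)/723.610 = 1.018.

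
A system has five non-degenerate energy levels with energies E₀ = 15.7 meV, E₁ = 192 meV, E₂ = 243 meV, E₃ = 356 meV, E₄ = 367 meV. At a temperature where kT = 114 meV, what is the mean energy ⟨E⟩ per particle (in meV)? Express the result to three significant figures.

86.1 meV

Eᵢ/kT = 0.13772, 1.6842, 2.1316, 3.1228, 3.2193.
Z = Σ e^(−Eᵢ/kT) = e^(−0.13772) + e^(−1.6842) + e^(−2.1316) + e^(−3.1228) + e^(−3.2193) = 0.87134 + 0.18559 + 0.11865 + 0.044034 + 0.039983 = 1.2596.
⟨E⟩ = Σ Eᵢ e^(−Eᵢ/kT) / Z = (15.7·0.87134 + 192·0.18559 + 243·0.11865 + 356·0.044034 + 367·0.039983) / 1.2596 = 86.1 meV.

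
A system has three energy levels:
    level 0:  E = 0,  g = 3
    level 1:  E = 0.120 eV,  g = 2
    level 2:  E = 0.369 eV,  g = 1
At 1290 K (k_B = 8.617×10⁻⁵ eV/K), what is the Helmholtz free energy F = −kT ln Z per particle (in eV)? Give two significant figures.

-0.15 eV

k_BT = 8.617×10⁻⁵ × 1290 K = 0.1112 eV.
Eᵢ/kT = 0, 1.079, 3.318.
Z = Σ gᵢe^(−Eᵢ/kT) = 3·e^(−0) + 2·e^(−1.079) + 1·e^(−3.318) = 3.000 + 0.6799 + 0.03623 = 3.716.
F = −kT ln Z = −0.1112 × ln(3.716) = −0.1112 × 1.313 = -0.15 eV.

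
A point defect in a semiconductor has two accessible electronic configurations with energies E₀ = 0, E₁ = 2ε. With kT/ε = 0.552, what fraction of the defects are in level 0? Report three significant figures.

Eᵢ/kT = 0, 3.6232.
Z = Σ e^(−Eᵢ/kT) = e^(−0) + e^(−3.6232) = 1.0000 + 0.026697 = 1.0267.
P₀ = e^(−E₀/kT) / Z = 1.0000/1.0267 = 0.974.

0.974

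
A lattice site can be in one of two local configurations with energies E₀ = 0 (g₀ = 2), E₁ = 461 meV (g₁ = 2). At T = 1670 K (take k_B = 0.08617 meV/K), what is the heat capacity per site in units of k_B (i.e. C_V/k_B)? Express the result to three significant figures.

k_BT = 0.08617 × 1670 K = 143.90 meV.
Eᵢ/kT = 0, 3.2036.
Z = Σ gᵢe^(−Eᵢ/kT) = 2·e^(−0) + 2·e^(−3.2036) = 2.0000 + 0.081231 = 2.0812.
⟨E⟩ = 17.993 meV, ⟨E²⟩ = 8294.9 meV².
C_V/k_B = (⟨E²⟩ − ⟨E⟩²)/(kT)² = (8294.9 − 323.75)/20707 = 0.385.

0.385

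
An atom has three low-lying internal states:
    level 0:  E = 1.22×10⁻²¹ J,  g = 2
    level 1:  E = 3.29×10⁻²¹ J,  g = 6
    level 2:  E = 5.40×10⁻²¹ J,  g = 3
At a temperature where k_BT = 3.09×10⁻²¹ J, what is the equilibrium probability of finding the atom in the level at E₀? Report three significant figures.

Eᵢ/kT = 0.39482, 1.0647, 1.7476.
Z = Σ gᵢe^(−Eᵢ/kT) = 2·e^(−0.39482) + 6·e^(−1.0647) + 3·e^(−1.7476) = 1.3476 + 2.0690 + 0.52257 = 3.9392.
P₀ = g₀ e^(−E₀/kT) / Z = 1.3476/3.9392 = 0.342.

0.342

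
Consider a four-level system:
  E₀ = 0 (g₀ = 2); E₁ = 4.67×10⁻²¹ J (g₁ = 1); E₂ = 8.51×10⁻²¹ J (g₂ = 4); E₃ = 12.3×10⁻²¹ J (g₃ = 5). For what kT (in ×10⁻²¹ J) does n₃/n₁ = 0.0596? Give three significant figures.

n₃/n₁ = (g₃/g₁) exp[−(E₃−E₁)/kT] = 0.0596.
⇒ (E₃−E₁)/kT = ln((5/1)/0.0596) = ln(83.893) = 4.4295.
kT = 7.63 ×10⁻²¹ J / 4.4295 = 1.72 ×10⁻²¹ J.

1.72 ×10⁻²¹ J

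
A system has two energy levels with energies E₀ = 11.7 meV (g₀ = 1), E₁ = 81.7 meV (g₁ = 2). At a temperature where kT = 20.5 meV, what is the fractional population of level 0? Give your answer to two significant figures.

Eᵢ/kT = 0.5707, 3.985.
Z = Σ gᵢe^(−Eᵢ/kT) = 1·e^(−0.5707) + 2·e^(−3.985) = 0.5651 + 0.03718 = 0.6023.
P₀ = g₀ e^(−E₀/kT) / Z = 0.5651/0.6023 = 0.94.

0.94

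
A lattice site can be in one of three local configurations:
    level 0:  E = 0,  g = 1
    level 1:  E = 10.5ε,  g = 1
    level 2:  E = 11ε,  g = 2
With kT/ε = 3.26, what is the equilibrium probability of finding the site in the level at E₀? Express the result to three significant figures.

0.902

Eᵢ/kT = 0, 3.2209, 3.3742.
Z = Σ gᵢe^(−Eᵢ/kT) = 1·e^(−0) + 1·e^(−3.2209) + 2·e^(−3.3742) = 1.0000 + 0.039919 + 0.068491 = 1.1084.
P₀ = g₀ e^(−E₀/kT) / Z = 1.0000/1.1084 = 0.902.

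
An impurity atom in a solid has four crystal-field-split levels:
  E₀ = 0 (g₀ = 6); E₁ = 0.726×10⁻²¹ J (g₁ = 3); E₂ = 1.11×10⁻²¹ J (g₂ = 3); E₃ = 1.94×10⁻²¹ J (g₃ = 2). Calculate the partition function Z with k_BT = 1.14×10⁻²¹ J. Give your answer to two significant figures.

Z = 9.1

Eᵢ/kT = 0, 0.6368, 0.9737, 1.702.
Z = Σ gᵢe^(−Eᵢ/kT) = 6·e^(−0) + 3·e^(−0.6368) + 3·e^(−0.9737) + 2·e^(−1.702) = 6.000 + 1.587 + 1.133 + 0.3646 = 9.085.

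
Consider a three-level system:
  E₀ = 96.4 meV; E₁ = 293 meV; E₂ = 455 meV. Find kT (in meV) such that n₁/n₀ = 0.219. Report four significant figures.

n₁/n₀ = exp[−(E₁−E₀)/kT] = 0.219.
⇒ (E₁−E₀)/kT = ln(1/0.219) = ln(4.56621) = 1.51868.
kT = 196.6 meV / 1.51868 = 129.5 meV.

129.5 meV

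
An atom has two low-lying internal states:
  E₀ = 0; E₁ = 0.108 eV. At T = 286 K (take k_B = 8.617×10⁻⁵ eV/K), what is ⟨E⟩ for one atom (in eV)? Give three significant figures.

0.00133 eV

k_BT = 8.617×10⁻⁵ × 286 K = 0.024645 eV.
Eᵢ/kT = 0, 4.3822.
Z = Σ e^(−Eᵢ/kT) = e^(−0) + e^(−4.3822) = 1.0000 + 0.012498 = 1.0125.
⟨E⟩ = Σ Eᵢ e^(−Eᵢ/kT) / Z = (0·1.0000 + 0.108·0.012498) / 1.0125 = 0.00133 eV.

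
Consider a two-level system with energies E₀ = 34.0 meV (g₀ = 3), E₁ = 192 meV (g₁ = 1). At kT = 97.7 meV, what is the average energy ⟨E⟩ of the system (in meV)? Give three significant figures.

Eᵢ/kT = 0.34800, 1.9652.
Z = Σ gᵢe^(−Eᵢ/kT) = 3·e^(−0.34800) + 1·e^(−1.9652) = 2.1183 + 0.14013 = 2.2584.
⟨E⟩ = Σ Eᵢ gᵢe^(−Eᵢ/kT) / Z = (34.0·2.1183 + 192·0.14013) / 2.2584 = 43.8 meV.

43.8 meV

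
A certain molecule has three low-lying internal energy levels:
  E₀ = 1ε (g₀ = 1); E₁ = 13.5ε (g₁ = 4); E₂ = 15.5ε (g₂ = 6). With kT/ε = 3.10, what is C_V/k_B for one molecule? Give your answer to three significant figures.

Eᵢ/kT = 0.32258, 4.3548, 5.0000.
Z = Σ gᵢe^(−Eᵢ/kT) = 1·e^(−0.32258) + 4·e^(−4.3548) + 6·e^(−5.0000) = 0.72428 + 0.051380 + 0.040428 = 0.81609.
⟨E⟩ = 2.5053 ε, ⟨E²⟩ = 24.263 ε².
C_V/k_B = (⟨E²⟩ − ⟨E⟩²)/(kT)² = (24.263 − 6.2765)/9.6100 = 1.87.

1.87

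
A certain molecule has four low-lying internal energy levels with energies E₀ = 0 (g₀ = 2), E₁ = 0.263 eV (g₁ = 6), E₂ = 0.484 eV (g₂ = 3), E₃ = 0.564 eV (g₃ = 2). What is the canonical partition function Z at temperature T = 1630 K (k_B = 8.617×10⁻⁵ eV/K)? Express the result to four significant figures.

Z = 3.054

k_BT = 8.617×10⁻⁵ × 1630 K = 0.140457 eV.
Eᵢ/kT = 0, 1.87246, 3.44589, 4.01546.
Z = Σ gᵢe^(−Eᵢ/kT) = 2·e^(−0) + 6·e^(−1.87246) + 3·e^(−3.44589) + 2·e^(−4.01546) = 2.00000 + 0.922470 + 0.0956291 + 0.0360693 = 3.05417.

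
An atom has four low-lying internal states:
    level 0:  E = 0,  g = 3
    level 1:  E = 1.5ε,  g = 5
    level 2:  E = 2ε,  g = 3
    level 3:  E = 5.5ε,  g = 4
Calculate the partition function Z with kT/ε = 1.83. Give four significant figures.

Z = 6.407

Eᵢ/kT = 0, 0.819672, 1.09290, 3.00546.
Z = Σ gᵢe^(−Eᵢ/kT) = 3·e^(−0) + 5·e^(−0.819672) + 3·e^(−1.09290) + 4·e^(−3.00546) = 3.00000 + 2.20288 + 1.00573 + 0.198064 = 6.40667.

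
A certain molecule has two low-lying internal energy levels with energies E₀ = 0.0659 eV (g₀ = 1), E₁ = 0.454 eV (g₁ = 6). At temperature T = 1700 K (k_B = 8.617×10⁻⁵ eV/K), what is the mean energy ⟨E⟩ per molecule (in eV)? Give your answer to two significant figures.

0.18 eV

k_BT = 8.617×10⁻⁵ × 1700 K = 0.1465 eV.
Eᵢ/kT = 0.4498, 3.099.
Z = Σ gᵢe^(−Eᵢ/kT) = 1·e^(−0.4498) + 6·e^(−3.099) = 0.6378 + 0.2706 = 0.9084.
⟨E⟩ = Σ Eᵢ gᵢe^(−Eᵢ/kT) / Z = (0.0659·0.6378 + 0.454·0.2706) / 0.9084 = 0.18 eV.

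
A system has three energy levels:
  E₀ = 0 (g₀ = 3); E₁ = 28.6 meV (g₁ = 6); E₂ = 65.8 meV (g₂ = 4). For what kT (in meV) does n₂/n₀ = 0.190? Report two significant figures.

n₂/n₀ = (g₂/g₀) exp[−(E₂−E₀)/kT] = 0.190.
⇒ (E₂−E₀)/kT = ln((4/3)/0.190) = ln(7.018) = 1.948.
kT = 65.8 meV / 1.948 = 34 meV.

34 meV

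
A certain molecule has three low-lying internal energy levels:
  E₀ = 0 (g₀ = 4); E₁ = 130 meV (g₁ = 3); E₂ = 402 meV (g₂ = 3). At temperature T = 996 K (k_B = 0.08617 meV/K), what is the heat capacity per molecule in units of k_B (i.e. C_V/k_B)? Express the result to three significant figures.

k_BT = 0.08617 × 996 K = 85.825 meV.
Eᵢ/kT = 0, 1.5147, 4.6839.
Z = Σ gᵢe^(−Eᵢ/kT) = 4·e^(−0) + 3·e^(−1.5147) + 3·e^(−4.6839) = 4.0000 + 0.65962 + 0.027729 = 4.6873.
⟨E⟩ = 20.672 meV, ⟨E²⟩ = 3334.3 meV².
C_V/k_B = (⟨E²⟩ − ⟨E⟩²)/(kT)² = (3334.3 − 427.33)/7365.9 = 0.395.

0.395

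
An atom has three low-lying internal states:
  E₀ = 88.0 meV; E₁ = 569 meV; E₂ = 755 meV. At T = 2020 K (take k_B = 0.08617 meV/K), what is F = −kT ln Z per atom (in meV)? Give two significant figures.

74 meV

k_BT = 0.08617 × 2020 K = 174.1 meV.
Eᵢ/kT = 0.5055, 3.268, 4.337.
Z = Σ e^(−Eᵢ/kT) = e^(−0.5055) + e^(−3.268) + e^(−4.337) = 0.6032 + 0.03808 + 0.01308 = 0.6544.
F = −kT ln Z = −174.1 × ln(0.6544) = −174.1 × -0.4240 = 74 meV.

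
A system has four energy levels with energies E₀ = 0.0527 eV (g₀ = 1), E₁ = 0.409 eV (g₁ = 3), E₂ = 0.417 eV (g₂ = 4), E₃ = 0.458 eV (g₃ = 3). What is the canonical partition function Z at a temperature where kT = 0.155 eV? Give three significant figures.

Z = 1.35

Eᵢ/kT = 0.34000, 2.6387, 2.6903, 2.9548.
Z = Σ gᵢe^(−Eᵢ/kT) = 1·e^(−0.34000) + 3·e^(−2.6387) + 4·e^(−2.6903) + 3·e^(−2.9548) = 0.71177 + 0.21436 + 0.27144 + 0.15627 = 1.3538.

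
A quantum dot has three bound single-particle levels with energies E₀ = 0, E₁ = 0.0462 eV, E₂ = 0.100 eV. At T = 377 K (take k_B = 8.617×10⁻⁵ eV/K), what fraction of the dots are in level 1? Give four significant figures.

0.1874

k_BT = 8.617×10⁻⁵ × 377 K = 0.0324861 eV.
Eᵢ/kT = 0, 1.42215, 3.07824.
Z = Σ e^(−Eᵢ/kT) = e^(−0) + e^(−1.42215) + e^(−3.07824) = 1.00000 + 0.241195 + 0.0460402 = 1.28724.
P₁ = e^(−E₁/kT) / Z = 0.241195/1.28724 = 0.1874.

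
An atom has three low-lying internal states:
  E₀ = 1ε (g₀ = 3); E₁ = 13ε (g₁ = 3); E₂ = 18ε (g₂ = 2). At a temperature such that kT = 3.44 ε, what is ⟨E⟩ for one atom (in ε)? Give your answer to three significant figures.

1.43 ε

Eᵢ/kT = 0.29070, 3.7791, 5.2326.
Z = Σ gᵢe^(−Eᵢ/kT) = 3·e^(−0.29070) + 3·e^(−3.7791) + 2·e^(−5.2326) = 2.2432 + 0.068530 + 0.010679 = 2.3224.
⟨E⟩ = Σ Eᵢ gᵢe^(−Eᵢ/kT) / Z = (1·2.2432 + 13·0.068530 + 18·0.010679) / 2.3224 = 1.43 ε.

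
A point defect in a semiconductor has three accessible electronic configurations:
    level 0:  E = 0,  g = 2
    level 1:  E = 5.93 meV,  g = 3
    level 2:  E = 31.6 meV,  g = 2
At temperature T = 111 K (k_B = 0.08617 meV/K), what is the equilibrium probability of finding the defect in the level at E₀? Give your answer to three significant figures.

0.542

k_BT = 0.08617 × 111 K = 9.5649 meV.
Eᵢ/kT = 0, 0.61998, 3.3037.
Z = Σ gᵢe^(−Eᵢ/kT) = 2·e^(−0) + 3·e^(−0.61998) + 2·e^(−3.3037) = 2.0000 + 1.6139 + 0.073494 = 3.6874.
P₀ = g₀ e^(−E₀/kT) / Z = 2.0000/3.6874 = 0.542.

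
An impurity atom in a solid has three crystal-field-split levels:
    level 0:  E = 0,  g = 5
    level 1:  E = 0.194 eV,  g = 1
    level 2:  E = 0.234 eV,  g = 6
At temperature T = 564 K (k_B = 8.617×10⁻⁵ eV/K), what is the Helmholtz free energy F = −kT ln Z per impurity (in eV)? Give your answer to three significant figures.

-0.0789 eV

k_BT = 8.617×10⁻⁵ × 564 K = 0.048600 eV.
Eᵢ/kT = 0, 3.9918, 4.8148.
Z = Σ gᵢe^(−Eᵢ/kT) = 5·e^(−0) + 1·e^(−3.9918) + 6·e^(−4.8148) = 5.0000 + 0.018466 + 0.048653 = 5.0671.
F = −kT ln Z = −0.048600 × ln(5.0671) = −0.048600 × 1.6228 = -0.0789 eV.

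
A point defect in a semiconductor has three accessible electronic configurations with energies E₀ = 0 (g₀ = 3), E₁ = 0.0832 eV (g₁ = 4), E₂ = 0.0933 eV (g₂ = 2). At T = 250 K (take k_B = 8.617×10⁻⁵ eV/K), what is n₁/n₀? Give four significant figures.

k_BT = 8.617×10⁻⁵ × 250 K = 0.0215425 eV.
n₁/n₀ = (g₁/g₀) exp[−(E₁−E₀)/kT] = (4/3) × exp(−(0.0832 eV)/(0.0215425 eV)) = (4/3) × exp(-3.86213) = 0.02803.

0.02803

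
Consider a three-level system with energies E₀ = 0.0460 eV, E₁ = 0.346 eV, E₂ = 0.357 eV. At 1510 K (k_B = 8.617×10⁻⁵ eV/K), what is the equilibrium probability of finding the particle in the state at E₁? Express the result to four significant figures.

0.08369

k_BT = 8.617×10⁻⁵ × 1510 K = 0.130117 eV.
Eᵢ/kT = 0.353528, 2.65915, 2.74368.
Z = Σ e^(−Eᵢ/kT) = e^(−0.353528) + e^(−2.65915) + e^(−2.74368) = 0.702206 + 0.0700077 + 0.0643332 = 0.836547.
P₁ = e^(−E₁/kT) / Z = 0.0700077/0.836547 = 0.08369.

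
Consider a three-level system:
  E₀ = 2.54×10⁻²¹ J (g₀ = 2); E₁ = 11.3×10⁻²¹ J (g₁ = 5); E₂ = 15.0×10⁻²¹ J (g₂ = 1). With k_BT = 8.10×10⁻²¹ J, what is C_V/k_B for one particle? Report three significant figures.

Eᵢ/kT = 0.31358, 1.3951, 1.8519.
Z = Σ gᵢe^(−Eᵢ/kT) = 2·e^(−0.31358) + 5·e^(−1.3951) + 1·e^(−1.8519) = 1.4617 + 1.2390 + 0.15694 = 2.8576.
⟨E⟩ = 7.0225, ⟨E²⟩ = 71.021.
C_V/k_B = (⟨E²⟩ − ⟨E⟩²)/(kT)² = (71.021 − 49.316)/65.610 = 0.331.

0.331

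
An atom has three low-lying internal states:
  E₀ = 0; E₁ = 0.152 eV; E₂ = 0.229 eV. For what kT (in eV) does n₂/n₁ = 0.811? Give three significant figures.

n₂/n₁ = exp[−(E₂−E₁)/kT] = 0.811.
⇒ (E₂−E₁)/kT = ln(1/0.811) = ln(1.2330) = 0.20945.
kT = 0.077 eV / 0.20945 = 0.368 eV.

0.368 eV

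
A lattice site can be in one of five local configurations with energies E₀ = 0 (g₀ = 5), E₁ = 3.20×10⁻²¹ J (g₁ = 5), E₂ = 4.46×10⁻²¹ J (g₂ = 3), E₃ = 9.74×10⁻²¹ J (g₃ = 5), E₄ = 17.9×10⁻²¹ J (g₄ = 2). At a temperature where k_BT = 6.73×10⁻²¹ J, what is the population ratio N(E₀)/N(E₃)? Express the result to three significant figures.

4.25

n₀/n₃ = (g₀/g₃) exp[−(E₀−E₃)/kT] = (5/5) × exp(−(-9.74 ×10⁻²¹ J)/(6.73 ×10⁻²¹ J)) = (5/5) × exp(1.4473) = 4.25.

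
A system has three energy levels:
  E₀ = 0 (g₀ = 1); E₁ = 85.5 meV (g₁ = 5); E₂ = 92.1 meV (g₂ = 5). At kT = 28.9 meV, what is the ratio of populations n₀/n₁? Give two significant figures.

3.9

n₀/n₁ = (g₀/g₁) exp[−(E₀−E₁)/kT] = (1/5) × exp(−(-85.5 meV)/(28.9 meV)) = (1/5) × exp(2.958) = 3.9.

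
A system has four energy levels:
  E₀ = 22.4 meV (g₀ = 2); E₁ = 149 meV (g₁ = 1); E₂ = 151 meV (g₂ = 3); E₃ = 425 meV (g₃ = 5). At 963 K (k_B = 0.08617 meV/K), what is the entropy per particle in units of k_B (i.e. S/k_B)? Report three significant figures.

1.58

k_BT = 0.08617 × 963 K = 82.982 meV.
Eᵢ/kT = 0.26994, 1.7956, 1.8197, 5.1216.
Z = Σ gᵢe^(−Eᵢ/kT) = 2·e^(−0.26994) + 1·e^(−1.7956) + 3·e^(−1.8197) + 5·e^(−5.1216) = 1.5269 + 0.16603 + 0.48622 + 0.029832 = 2.2090.
⟨E⟩ = Σ EᵢPᵢ = 65.658 meV.
S/k_B = ln Z + ⟨E⟩/kT = ln(2.2090) + 65.658/82.982 = 0.79254 + 0.79123 = 1.58.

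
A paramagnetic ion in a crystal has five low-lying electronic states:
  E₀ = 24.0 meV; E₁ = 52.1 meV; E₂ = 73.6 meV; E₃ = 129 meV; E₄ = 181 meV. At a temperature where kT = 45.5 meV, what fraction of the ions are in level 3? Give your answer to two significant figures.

0.050

Eᵢ/kT = 0.5275, 1.145, 1.618, 2.835, 3.978.
Z = Σ e^(−Eᵢ/kT) = e^(−0.5275) + e^(−1.145) + e^(−1.618) + e^(−2.835) + e^(−3.978) = 0.5901 + 0.3182 + 0.1983 + 0.05872 + 0.01872 = 1.184.
P₃ = e^(−E₃/kT) / Z = 0.05872/1.184 = 0.050.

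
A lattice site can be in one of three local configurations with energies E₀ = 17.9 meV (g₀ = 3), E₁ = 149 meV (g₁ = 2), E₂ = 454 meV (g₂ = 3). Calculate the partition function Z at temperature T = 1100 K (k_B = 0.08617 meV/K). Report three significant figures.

k_BT = 0.08617 × 1100 K = 94.787 meV.
Eᵢ/kT = 0.18884, 1.5719, 4.7897.
Z = Σ gᵢe^(−Eᵢ/kT) = 3·e^(−0.18884) + 2·e^(−1.5719) + 3·e^(−4.7897) = 2.4838 + 0.41530 + 0.024945 = 2.9240.

Z = 2.92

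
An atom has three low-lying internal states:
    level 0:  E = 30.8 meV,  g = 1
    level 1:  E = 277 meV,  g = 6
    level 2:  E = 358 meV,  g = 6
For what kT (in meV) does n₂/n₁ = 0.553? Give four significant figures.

n₂/n₁ = (g₂/g₁) exp[−(E₂−E₁)/kT] = 0.553.
⇒ (E₂−E₁)/kT = ln((6/6)/0.553) = ln(1.80832) = 0.592398.
kT = 81 meV / 0.592398 = 136.7 meV.

136.7 meV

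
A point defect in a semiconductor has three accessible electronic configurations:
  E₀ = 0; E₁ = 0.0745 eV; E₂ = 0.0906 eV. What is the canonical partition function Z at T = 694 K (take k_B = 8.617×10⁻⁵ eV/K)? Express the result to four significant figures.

k_BT = 8.617×10⁻⁵ × 694 K = 0.0598020 eV.
Eᵢ/kT = 0, 1.24578, 1.51500.
Z = Σ e^(−Eᵢ/kT) = e^(−0) + e^(−1.24578) + e^(−1.51500) = 1.00000 + 0.287716 + 0.219808 = 1.50752.

Z = 1.508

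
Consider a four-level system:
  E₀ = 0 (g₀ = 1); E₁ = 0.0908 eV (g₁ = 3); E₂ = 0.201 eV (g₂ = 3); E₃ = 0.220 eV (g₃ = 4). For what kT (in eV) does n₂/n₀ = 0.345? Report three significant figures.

n₂/n₀ = (g₂/g₀) exp[−(E₂−E₀)/kT] = 0.345.
⇒ (E₂−E₀)/kT = ln((3/1)/0.345) = ln(8.6957) = 2.1628.
kT = 0.201 eV / 2.1628 = 0.0929 eV.

0.0929 eV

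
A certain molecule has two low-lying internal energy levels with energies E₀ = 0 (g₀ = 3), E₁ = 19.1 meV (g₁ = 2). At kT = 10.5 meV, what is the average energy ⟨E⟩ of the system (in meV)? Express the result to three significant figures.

Eᵢ/kT = 0, 1.8190.
Z = Σ gᵢe^(−Eᵢ/kT) = 3·e^(−0) + 2·e^(−1.8190) = 3.0000 + 0.32438 = 3.3244.
⟨E⟩ = Σ Eᵢ gᵢe^(−Eᵢ/kT) / Z = (0·3.0000 + 19.1·0.32438) / 3.3244 = 1.86 meV.

1.86 meV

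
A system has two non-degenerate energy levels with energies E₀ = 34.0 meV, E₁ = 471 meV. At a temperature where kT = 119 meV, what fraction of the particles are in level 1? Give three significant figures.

Eᵢ/kT = 0.28571, 3.9580.
Z = Σ e^(−Eᵢ/kT) = e^(−0.28571) + e^(−3.9580) = 0.75148 + 0.019101 = 0.77058.
P₁ = e^(−E₁/kT) / Z = 0.019101/0.77058 = 0.0248.

0.0248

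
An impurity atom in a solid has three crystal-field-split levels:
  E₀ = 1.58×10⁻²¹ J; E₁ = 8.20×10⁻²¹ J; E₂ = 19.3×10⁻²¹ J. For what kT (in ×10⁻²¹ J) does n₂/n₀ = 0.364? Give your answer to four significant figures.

n₂/n₀ = exp[−(E₂−E₀)/kT] = 0.364.
⇒ (E₂−E₀)/kT = ln(1/0.364) = ln(2.74725) = 1.01060.
kT = 17.72 ×10⁻²¹ J / 1.01060 = 17.53 ×10⁻²¹ J.

17.53 ×10⁻²¹ J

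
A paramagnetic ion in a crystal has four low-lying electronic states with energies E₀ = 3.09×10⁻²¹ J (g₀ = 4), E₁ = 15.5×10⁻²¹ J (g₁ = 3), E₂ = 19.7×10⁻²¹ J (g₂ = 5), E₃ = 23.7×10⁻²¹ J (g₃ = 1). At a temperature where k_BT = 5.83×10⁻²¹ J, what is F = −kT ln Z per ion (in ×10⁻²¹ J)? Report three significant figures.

Eᵢ/kT = 0.53002, 2.6587, 3.3791, 4.0652.
Z = Σ gᵢe^(−Eᵢ/kT) = 4·e^(−0.53002) + 3·e^(−2.6587) + 5·e^(−3.3791) + 1·e^(−4.0652) = 2.3544 + 0.21012 + 0.17039 + 0.017160 = 2.7521.
F = −kT ln Z = −5.83 × ln(2.7521) = −5.83 × 1.0124 = -5.90 ×10⁻²¹ J.

-5.90 ×10⁻²¹ J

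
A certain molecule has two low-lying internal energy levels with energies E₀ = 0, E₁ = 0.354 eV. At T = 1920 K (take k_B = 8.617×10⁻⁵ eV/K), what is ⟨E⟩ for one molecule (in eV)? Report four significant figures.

0.03728 eV

k_BT = 8.617×10⁻⁵ × 1920 K = 0.165446 eV.
Eᵢ/kT = 0, 2.13967.
Z = Σ e^(−Eᵢ/kT) = e^(−0) + e^(−2.13967) = 1.00000 + 0.117694 = 1.11769.
⟨E⟩ = Σ Eᵢ e^(−Eᵢ/kT) / Z = (0·1.00000 + 0.354·0.117694) / 1.11769 = 0.03728 eV.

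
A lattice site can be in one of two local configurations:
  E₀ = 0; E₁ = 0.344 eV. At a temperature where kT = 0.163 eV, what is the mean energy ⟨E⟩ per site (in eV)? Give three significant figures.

Eᵢ/kT = 0, 2.1104.
Z = Σ e^(−Eᵢ/kT) = e^(−0) + e^(−2.1104) = 1.0000 + 0.12119 = 1.1212.
⟨E⟩ = Σ Eᵢ e^(−Eᵢ/kT) / Z = (0·1.0000 + 0.344·0.12119) / 1.1212 = 0.0372 eV.

0.0372 eV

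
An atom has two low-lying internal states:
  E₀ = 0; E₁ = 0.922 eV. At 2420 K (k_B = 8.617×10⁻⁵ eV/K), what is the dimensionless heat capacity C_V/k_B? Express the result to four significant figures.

k_BT = 8.617×10⁻⁵ × 2420 K = 0.208531 eV.
Eᵢ/kT = 0, 4.42140.
Z = Σ e^(−Eᵢ/kT) = e^(−0) + e^(−4.42140) = 1.00000 + 0.0120174 = 1.01202.
⟨E⟩ = 0.0109484 eV, ⟨E²⟩ = 0.0100945 eV².
C_V/k_B = (⟨E²⟩ − ⟨E⟩²)/(kT)² = (0.0100945 − 0.000119867)/0.0434852 = 0.2294.

0.2294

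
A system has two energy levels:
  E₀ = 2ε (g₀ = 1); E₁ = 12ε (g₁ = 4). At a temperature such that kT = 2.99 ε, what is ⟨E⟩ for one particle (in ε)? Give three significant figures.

3.24 ε

Eᵢ/kT = 0.66890, 4.0134.
Z = Σ gᵢe^(−Eᵢ/kT) = 1·e^(−0.66890) + 4·e^(−4.0134) = 0.51227 + 0.072287 = 0.58456.
⟨E⟩ = Σ Eᵢ gᵢe^(−Eᵢ/kT) / Z = (2·0.51227 + 12·0.072287) / 0.58456 = 3.24 ε.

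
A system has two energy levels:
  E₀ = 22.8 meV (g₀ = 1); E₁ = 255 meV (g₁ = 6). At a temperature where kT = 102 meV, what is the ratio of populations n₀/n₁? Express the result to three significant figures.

n₀/n₁ = (g₀/g₁) exp[−(E₀−E₁)/kT] = (1/6) × exp(−(-232.2 meV)/(102 meV)) = (1/6) × exp(2.2765) = 1.62.

1.62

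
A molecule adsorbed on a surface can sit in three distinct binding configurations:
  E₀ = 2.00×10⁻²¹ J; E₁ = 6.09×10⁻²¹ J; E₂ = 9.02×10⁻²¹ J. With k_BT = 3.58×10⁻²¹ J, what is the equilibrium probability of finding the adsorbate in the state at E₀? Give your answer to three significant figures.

Eᵢ/kT = 0.55866, 1.7011, 2.5196.
Z = Σ e^(−Eᵢ/kT) = e^(−0.55866) + e^(−1.7011) + e^(−2.5196) = 0.57197 + 0.18248 + 0.080492 = 0.83494.
P₀ = e^(−E₀/kT) / Z = 0.57197/0.83494 = 0.685.

0.685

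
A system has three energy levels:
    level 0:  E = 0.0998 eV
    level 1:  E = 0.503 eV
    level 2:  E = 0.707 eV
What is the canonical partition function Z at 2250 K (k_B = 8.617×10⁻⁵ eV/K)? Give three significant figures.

Z = 0.698

k_BT = 8.617×10⁻⁵ × 2250 K = 0.19388 eV.
Eᵢ/kT = 0.51475, 2.5944, 3.6466.
Z = Σ e^(−Eᵢ/kT) = e^(−0.51475) + e^(−2.5944) + e^(−3.6466) = 0.59765 + 0.074691 + 0.026080 = 0.69842.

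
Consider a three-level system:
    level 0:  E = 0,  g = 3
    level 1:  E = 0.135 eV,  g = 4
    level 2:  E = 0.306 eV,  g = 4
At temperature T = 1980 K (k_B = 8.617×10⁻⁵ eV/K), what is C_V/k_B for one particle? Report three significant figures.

k_BT = 8.617×10⁻⁵ × 1980 K = 0.17062 eV.
Eᵢ/kT = 0, 0.79123, 1.7935.
Z = Σ gᵢe^(−Eᵢ/kT) = 3·e^(−0) + 4·e^(−0.79123) + 4·e^(−1.7935) = 3.0000 + 1.8131 + 0.66551 = 5.4786.
⟨E⟩ = 0.081848 eV, ⟨E²⟩ = 0.017406 eV².
C_V/k_B = (⟨E²⟩ − ⟨E⟩²)/(kT)² = (0.017406 − 0.0066991)/0.029111 = 0.368.

0.368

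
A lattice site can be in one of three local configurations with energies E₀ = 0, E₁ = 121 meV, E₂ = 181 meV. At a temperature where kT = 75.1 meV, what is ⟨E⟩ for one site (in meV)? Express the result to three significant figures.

31.3 meV

Eᵢ/kT = 0, 1.6112, 2.4101.
Z = Σ e^(−Eᵢ/kT) = e^(−0) + e^(−1.6112) + e^(−2.4101) = 1.0000 + 0.19965 + 0.089806 = 1.2895.
⟨E⟩ = Σ Eᵢ e^(−Eᵢ/kT) / Z = (0·1.0000 + 121·0.19965 + 181·0.089806) / 1.2895 = 31.3 meV.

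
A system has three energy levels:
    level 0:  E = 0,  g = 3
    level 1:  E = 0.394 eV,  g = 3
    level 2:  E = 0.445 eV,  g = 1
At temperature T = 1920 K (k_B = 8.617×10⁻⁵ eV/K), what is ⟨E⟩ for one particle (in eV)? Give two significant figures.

k_BT = 8.617×10⁻⁵ × 1920 K = 0.1654 eV.
Eᵢ/kT = 0, 2.382, 2.690.
Z = Σ gᵢe^(−Eᵢ/kT) = 3·e^(−0) + 3·e^(−2.382) + 1·e^(−2.690) = 3.000 + 0.2771 + 0.06788 = 3.345.
⟨E⟩ = Σ Eᵢ gᵢe^(−Eᵢ/kT) / Z = (0·3.000 + 0.394·0.2771 + 0.445·0.06788) / 3.345 = 0.042 eV.

0.042 eV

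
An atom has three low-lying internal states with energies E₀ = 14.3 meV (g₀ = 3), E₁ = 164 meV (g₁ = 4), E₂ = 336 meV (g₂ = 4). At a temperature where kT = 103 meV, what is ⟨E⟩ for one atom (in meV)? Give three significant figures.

62.1 meV

Eᵢ/kT = 0.13883, 1.5922, 3.2621.
Z = Σ gᵢe^(−Eᵢ/kT) = 3·e^(−0.13883) + 4·e^(−1.5922) + 4·e^(−3.2621) = 2.6111 + 0.81391 + 0.15323 = 3.5782.
⟨E⟩ = Σ Eᵢ gᵢe^(−Eᵢ/kT) / Z = (14.3·2.6111 + 164·0.81391 + 336·0.15323) / 3.5782 = 62.1 meV.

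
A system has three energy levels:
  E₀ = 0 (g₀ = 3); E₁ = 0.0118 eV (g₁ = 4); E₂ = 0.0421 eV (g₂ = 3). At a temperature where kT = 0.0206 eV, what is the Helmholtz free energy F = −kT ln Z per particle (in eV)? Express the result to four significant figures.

Eᵢ/kT = 0, 0.572816, 2.04369.
Z = Σ gᵢe^(−Eᵢ/kT) = 3·e^(−0) + 4·e^(−0.572816) + 3·e^(−2.04369) = 3.00000 + 2.25574 + 0.388649 = 5.64439.
F = −kT ln Z = −0.0206 × ln(5.64439) = −0.0206 × 1.73066 = -0.03565 eV.

-0.03565 eV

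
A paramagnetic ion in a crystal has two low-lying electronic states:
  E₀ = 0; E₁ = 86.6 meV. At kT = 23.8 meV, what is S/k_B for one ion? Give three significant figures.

Eᵢ/kT = 0, 3.6387.
Z = Σ e^(−Eᵢ/kT) = e^(−0) + e^(−3.6387) = 1.0000 + 0.026286 = 1.0263.
⟨E⟩ = Σ EᵢPᵢ = 2.2180 meV.
S/k_B = ln Z + ⟨E⟩/kT = ln(1.0263) + 2.2180/23.8 = 0.025960 + 0.093193 = 0.119.

0.119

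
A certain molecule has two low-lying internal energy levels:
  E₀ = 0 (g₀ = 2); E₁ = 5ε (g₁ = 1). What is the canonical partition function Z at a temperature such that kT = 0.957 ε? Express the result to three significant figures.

Eᵢ/kT = 0, 5.2247.
Z = Σ gᵢe^(−Eᵢ/kT) = 2·e^(−0) + 1·e^(−5.2247) = 2.0000 + 0.0053820 = 2.0054.

Z = 2.01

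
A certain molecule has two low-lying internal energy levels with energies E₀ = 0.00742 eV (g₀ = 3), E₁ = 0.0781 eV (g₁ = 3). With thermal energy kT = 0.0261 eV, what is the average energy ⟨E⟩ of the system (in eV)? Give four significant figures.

0.01184 eV

Eᵢ/kT = 0.284291, 2.99234.
Z = Σ gᵢe^(−Eᵢ/kT) = 3·e^(−0.284291) + 3·e^(−2.99234) = 2.25764 + 0.150510 = 2.40815.
⟨E⟩ = Σ Eᵢ gᵢe^(−Eᵢ/kT) / Z = (0.00742·2.25764 + 0.0781·0.150510) / 2.40815 = 0.01184 eV.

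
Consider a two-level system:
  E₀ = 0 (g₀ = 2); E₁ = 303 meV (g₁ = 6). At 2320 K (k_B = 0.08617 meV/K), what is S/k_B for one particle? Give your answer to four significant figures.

k_BT = 0.08617 × 2320 K = 199.914 meV.
Eᵢ/kT = 0, 1.51565.
Z = Σ gᵢe^(−Eᵢ/kT) = 2·e^(−0) + 6·e^(−1.51565) = 2.00000 + 1.31799 = 3.31799.
⟨E⟩ = Σ EᵢPᵢ = 120.359 meV.
S/k_B = ln Z + ⟨E⟩/kT = ln(3.31799) + 120.359/199.914 = 1.19936 + 0.602054 = 1.801.

1.801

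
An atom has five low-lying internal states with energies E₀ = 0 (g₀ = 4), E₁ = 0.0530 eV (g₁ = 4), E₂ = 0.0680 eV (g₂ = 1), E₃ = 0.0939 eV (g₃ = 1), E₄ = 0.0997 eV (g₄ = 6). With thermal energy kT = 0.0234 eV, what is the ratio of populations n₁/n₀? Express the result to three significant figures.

0.104

n₁/n₀ = (g₁/g₀) exp[−(E₁−E₀)/kT] = (4/4) × exp(−(0.0530 eV)/(0.0234 eV)) = (4/4) × exp(-2.2650) = 0.104.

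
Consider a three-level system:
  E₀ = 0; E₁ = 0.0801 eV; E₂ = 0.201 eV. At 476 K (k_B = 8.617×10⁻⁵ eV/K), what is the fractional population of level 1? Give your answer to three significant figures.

k_BT = 8.617×10⁻⁵ × 476 K = 0.041017 eV.
Eᵢ/kT = 0, 1.9528, 4.9004.
Z = Σ e^(−Eᵢ/kT) = e^(−0) + e^(−1.9528) + e^(−4.9004) = 1.0000 + 0.14188 + 0.0074436 = 1.1493.
P₁ = e^(−E₁/kT) / Z = 0.14188/1.1493 = 0.123.

0.123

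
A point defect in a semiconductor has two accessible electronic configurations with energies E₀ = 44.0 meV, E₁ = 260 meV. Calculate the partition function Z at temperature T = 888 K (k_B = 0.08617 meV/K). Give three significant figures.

k_BT = 0.08617 × 888 K = 76.519 meV.
Eᵢ/kT = 0.57502, 3.3978.
Z = Σ e^(−Eᵢ/kT) = e^(−0.57502) + e^(−3.3978) = 0.56269 + 0.033447 = 0.59614.

Z = 0.596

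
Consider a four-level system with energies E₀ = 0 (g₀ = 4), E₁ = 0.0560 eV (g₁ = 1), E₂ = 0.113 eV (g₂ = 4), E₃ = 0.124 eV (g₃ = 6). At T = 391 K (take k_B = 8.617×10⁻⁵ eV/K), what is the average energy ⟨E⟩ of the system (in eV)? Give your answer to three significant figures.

0.0101 eV

k_BT = 8.617×10⁻⁵ × 391 K = 0.033692 eV.
Eᵢ/kT = 0, 1.6621, 3.3539, 3.6804.
Z = Σ gᵢe^(−Eᵢ/kT) = 4·e^(−0) + 1·e^(−1.6621) + 4·e^(−3.3539) + 6·e^(−3.6804) = 4.0000 + 0.18974 + 0.13979 + 0.15128 = 4.4808.
⟨E⟩ = Σ Eᵢ gᵢe^(−Eᵢ/kT) / Z = (0·4.0000 + 0.0560·0.18974 + 0.113·0.13979 + 0.124·0.15128) / 4.4808 = 0.0101 eV.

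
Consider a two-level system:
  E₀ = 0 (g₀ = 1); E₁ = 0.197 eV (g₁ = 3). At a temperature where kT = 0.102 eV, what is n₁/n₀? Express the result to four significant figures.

n₁/n₀ = (g₁/g₀) exp[−(E₁−E₀)/kT] = (3/1) × exp(−(0.197 eV)/(0.102 eV)) = (3/1) × exp(-1.93137) = 0.4348.

0.4348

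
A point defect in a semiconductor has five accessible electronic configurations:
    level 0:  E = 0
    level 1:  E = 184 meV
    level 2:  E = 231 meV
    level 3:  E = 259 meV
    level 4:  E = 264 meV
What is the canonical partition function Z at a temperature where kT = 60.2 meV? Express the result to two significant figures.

Eᵢ/kT = 0, 3.056, 3.837, 4.302, 4.385.
Z = Σ e^(−Eᵢ/kT) = e^(−0) + e^(−3.056) + e^(−3.837) + e^(−4.302) + e^(−4.385) = 1.000 + 0.04708 + 0.02156 + 0.01354 + 0.01246 = 1.095.

Z = 1.1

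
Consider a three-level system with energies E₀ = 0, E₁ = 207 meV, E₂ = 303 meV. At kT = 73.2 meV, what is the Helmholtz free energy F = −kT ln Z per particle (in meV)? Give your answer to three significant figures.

-5.30 meV

Eᵢ/kT = 0, 2.8279, 4.1393.
Z = Σ e^(−Eᵢ/kT) = e^(−0) + e^(−2.8279) + e^(−4.1393) = 1.0000 + 0.059137 + 0.015934 = 1.0751.
F = −kT ln Z = −73.2 × ln(1.0751) = −73.2 × 0.072414 = -5.30 meV.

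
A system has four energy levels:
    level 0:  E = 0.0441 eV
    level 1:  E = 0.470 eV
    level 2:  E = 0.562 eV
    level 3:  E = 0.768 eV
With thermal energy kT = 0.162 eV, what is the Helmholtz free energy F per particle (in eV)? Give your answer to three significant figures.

Eᵢ/kT = 0.27222, 2.9012, 3.4691, 4.7407.
Z = Σ e^(−Eᵢ/kT) = e^(−0.27222) + e^(−2.9012) + e^(−3.4691) + e^(−4.7407) = 0.76169 + 0.054957 + 0.031145 + 0.0087325 = 0.85652.
F = −kT ln Z = −0.162 × ln(0.85652) = −0.162 × -0.15488 = 0.0251 eV.

0.0251 eV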